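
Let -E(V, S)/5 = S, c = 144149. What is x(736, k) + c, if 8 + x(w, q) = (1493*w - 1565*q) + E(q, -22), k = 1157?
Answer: -567606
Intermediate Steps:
E(V, S) = -5*S
x(w, q) = 102 - 1565*q + 1493*w (x(w, q) = -8 + ((1493*w - 1565*q) - 5*(-22)) = -8 + ((-1565*q + 1493*w) + 110) = -8 + (110 - 1565*q + 1493*w) = 102 - 1565*q + 1493*w)
x(736, k) + c = (102 - 1565*1157 + 1493*736) + 144149 = (102 - 1810705 + 1098848) + 144149 = -711755 + 144149 = -567606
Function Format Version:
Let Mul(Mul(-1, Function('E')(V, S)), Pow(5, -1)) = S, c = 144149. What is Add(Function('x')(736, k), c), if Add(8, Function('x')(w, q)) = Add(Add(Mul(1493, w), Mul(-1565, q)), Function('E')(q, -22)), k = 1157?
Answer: -567606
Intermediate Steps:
Function('E')(V, S) = Mul(-5, S)
Function('x')(w, q) = Add(102, Mul(-1565, q), Mul(1493, w)) (Function('x')(w, q) = Add(-8, Add(Add(Mul(1493, w), Mul(-1565, q)), Mul(-5, -22))) = Add(-8, Add(Add(Mul(-1565, q), Mul(1493, w)), 110)) = Add(-8, Add(110, Mul(-1565, q), Mul(1493, w))) = Add(102, Mul(-1565, q), Mul(1493, w)))
Add(Function('x')(736, k), c) = Add(Add(102, Mul(-1565, 1157), Mul(1493, 736)), 144149) = Add(Add(102, -1810705, 1098848), 144149) = Add(-711755, 144149) = -567606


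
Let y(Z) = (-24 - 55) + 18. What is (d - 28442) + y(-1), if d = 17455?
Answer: -11048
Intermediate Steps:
y(Z) = -61 (y(Z) = -79 + 18 = -61)
(d - 28442) + y(-1) = (17455 - 28442) - 61 = -10987 - 61 = -11048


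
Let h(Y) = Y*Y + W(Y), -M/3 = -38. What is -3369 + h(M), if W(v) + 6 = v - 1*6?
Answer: 9729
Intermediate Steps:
M = 114 (M = -3*(-38) = 114)
W(v) = -12 + v (W(v) = -6 + (v - 1*6) = -6 + (v - 6) = -6 + (-6 + v) = -12 + v)
h(Y) = -12 + Y + Y**2 (h(Y) = Y*Y + (-12 + Y) = Y**2 + (-12 + Y) = -12 + Y + Y**2)
-3369 + h(M) = -3369 + (-12 + 114 + 114**2) = -3369 + (-12 + 114 + 12996) = -3369 + 13098 = 9729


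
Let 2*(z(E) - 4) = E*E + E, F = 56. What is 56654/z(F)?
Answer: 28327/800 ≈ 35.409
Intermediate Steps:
z(E) = 4 + E/2 + E**2/2 (z(E) = 4 + (E*E + E)/2 = 4 + (E**2 + E)/2 = 4 + (E + E**2)/2 = 4 + (E/2 + E**2/2) = 4 + E/2 + E**2/2)
56654/z(F) = 56654/(4 + (1/2)*56 + (1/2)*56**2) = 56654/(4 + 28 + (1/2)*3136) = 56654/(4 + 28 + 1568) = 56654/1600 = 56654*(1/1600) = 28327/800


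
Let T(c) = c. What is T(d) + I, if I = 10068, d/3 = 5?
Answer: 10083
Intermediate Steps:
d = 15 (d = 3*5 = 15)
T(d) + I = 15 + 10068 = 10083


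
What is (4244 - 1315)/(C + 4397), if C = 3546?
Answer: 2929/7943 ≈ 0.36875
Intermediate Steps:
(4244 - 1315)/(C + 4397) = (4244 - 1315)/(3546 + 4397) = 2929/7943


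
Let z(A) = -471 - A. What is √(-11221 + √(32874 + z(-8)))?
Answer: √(-11221 + √32411) ≈ 105.08*I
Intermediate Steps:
√(-11221 + √(32874 + z(-8))) = √(-11221 + √(32874 + (-471 - 1*(-8)))) = √(-11221 + √(32874 + (-471 + 8))) = √(-11221 + √(32874 - 463)) = √(-11221 + √32411)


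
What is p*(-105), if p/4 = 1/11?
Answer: -420/11 ≈ -38.182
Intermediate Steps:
p = 4/11 ≈ 0.36364
p*(-105) = (4/11)*(-105) = -420/11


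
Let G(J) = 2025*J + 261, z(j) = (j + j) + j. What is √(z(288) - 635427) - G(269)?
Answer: -544986 + 3*I*√70507 ≈ -5.4499e+5 + 796.59*I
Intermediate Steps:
z(j) = 3*j (z(j) = 2*j + j = 3*j)
G(J) = 261 + 2025*J
√(z(288) - 635427) - G(269) = √(3*288 - 635427) - (261 + 2025*269) = √(864 - 635427) - (261 + 544725) = √(-634563) - 1*544986 = 3*I*√70507 - 544986 = -544986 + 3*I*√70507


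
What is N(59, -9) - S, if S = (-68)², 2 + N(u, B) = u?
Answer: -4567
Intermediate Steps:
N(u, B) = -2 + u
S = 4624
N(59, -9) - S = (-2 + 59) - 1*4624 = 57 - 4624 = -4567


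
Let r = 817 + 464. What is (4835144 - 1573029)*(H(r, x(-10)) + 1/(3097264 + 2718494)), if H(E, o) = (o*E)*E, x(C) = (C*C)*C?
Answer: -31131772885622048107885/5815758 ≈ -5.3530e+15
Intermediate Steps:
x(C) = C³ (x(C) = C²*C = C³)
r = 1281
H(E, o) = o*E² (H(E, o) = (E*o)*E = o*E²)
(4835144 - 1573029)*(H(r, x(-10)) + 1/(3097264 + 2718494)) = (4835144 - 1573029)*((-10)³*1281² + 1/(3097264 + 2718494)) = 3262115*(-1000*1640961 + 1/5815758) = 3262115*(-1640961000 + 1/5815758) = 3262115*(-9543432063437999/5815758) = -31131772885622048107885/5815758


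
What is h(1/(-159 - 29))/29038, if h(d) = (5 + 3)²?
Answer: 32/14519 ≈ 0.0022040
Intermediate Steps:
h(d) = 64 (h(d) = 8² = 64)
h(1/(-159 - 29))/29038 = 64/29038 = 64*(1/29038) = 32/14519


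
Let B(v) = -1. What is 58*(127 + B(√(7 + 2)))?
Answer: 7308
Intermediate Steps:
58*(127 + B(√(7 + 2))) = 58*(127 - 1) = 58*126 = 7308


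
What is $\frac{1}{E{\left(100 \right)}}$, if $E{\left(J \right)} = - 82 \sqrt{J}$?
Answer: $- \frac{1}{820} \approx -0.0012195$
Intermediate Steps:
$\frac{1}{E{\left(100 \right)}} = \frac{1}{\left(-82\right) \sqrt{100}} = \frac{1}{\left(-82\right) 10} = \frac{1}{-820} = - \frac{1}{820}$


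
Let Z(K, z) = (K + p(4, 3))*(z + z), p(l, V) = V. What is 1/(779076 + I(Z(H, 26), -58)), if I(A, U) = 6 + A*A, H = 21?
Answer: 1/2336586 ≈ 4.2798e-7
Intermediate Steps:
Z(K, z) = 2*z*(3 + K) (Z(K, z) = (K + 3)*(z + z) = (3 + K)*(2*z) = 2*z*(3 + K))
I(A, U) = 6 + A²
1/(779076 + I(Z(H, 26), -58)) = 1/(779076 + (6 + (2*26*(3 + 21))²)) = 1/(779076 + (6 + (2*26*24)²)) = 1/(779076 + (6 + 1248²)) = 1/(779076 + (6 + 1557504)) = 1/(779076 + 1557510) = 1/2336586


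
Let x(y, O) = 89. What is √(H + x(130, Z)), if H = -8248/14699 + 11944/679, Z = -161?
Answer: √10561889702214193/9980621 ≈ 10.297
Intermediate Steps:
H = 169964464/9980621 (H = -8248*1/14699 + 11944*(1/679) = -8248/14699 + 11944/679 = 169964464/9980621 ≈ 17.029)
√(H + x(130, Z)) = √(169964464/9980621 + 89) = √(1058239733/9980621) = √10561889702214193/9980621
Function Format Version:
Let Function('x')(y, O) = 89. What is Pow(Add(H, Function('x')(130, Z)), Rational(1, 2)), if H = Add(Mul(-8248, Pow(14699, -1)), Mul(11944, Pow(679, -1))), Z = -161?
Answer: Mul(Rational(1, 9980621), Pow(10561889702214193, Rational(1, 2))) ≈ 10.297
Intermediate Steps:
H = Rational(169964464, 9980621) (H = Add(Mul(-8248, Rational(1, 14699)), Mul(11944, Rational(1, 679))) = Add(Rational(-8248, 14699), Rational(11944, 679)) = Rational(169964464, 9980621) ≈ 17.029)
Pow(Add(H, Function('x')(130, Z)), Rational(1, 2)) = Pow(Add(Rational(169964464, 9980621), 89), Rational(1, 2)) = Pow(Rational(1058239733, 9980621), Rational(1, 2)) = Mul(Rational(1, 9980621), Pow(10561889702214193, Rational(1, 2)))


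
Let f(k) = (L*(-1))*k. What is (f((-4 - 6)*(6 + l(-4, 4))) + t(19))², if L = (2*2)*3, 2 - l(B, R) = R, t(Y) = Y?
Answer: 249001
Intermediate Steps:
l(B, R) = 2 - R
L = 12 (L = 4*3 = 12)
f(k) = -12*k (f(k) = (12*(-1))*k = -12*k)
(f((-4 - 6)*(6 + l(-4, 4))) + t(19))² = (-12*(-4 - 6)*(6 + (2 - 1*4)) + 19)² = (-(-120)*(6 + (2 - 4)) + 19)² = (-(-120)*(6 - 2) + 19)² = (-(-120)*4 + 19)² = (-12*(-40) + 19)² = (480 + 19)² = 499² = 249001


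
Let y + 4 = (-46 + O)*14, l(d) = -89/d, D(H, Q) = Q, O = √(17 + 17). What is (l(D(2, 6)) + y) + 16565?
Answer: 95413/6 + 14*√34 ≈ 15984.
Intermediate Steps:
O = √34 ≈ 5.8309
y = -648 + 14*√34 (y = -4 + (-46 + √34)*14 = -4 + (-644 + 14*√34) = -648 + 14*√34 ≈ -566.37)
(l(D(2, 6)) + y) + 16565 = (-89/6 + (-648 + 14*√34)) + 16565 = (-3977/6 + 14*√34) + 16565 = 95413/6 + 14*√34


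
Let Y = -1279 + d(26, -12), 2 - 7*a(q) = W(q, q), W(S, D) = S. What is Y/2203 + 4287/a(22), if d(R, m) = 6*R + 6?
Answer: -66132167/44060 ≈ -1501.0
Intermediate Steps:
d(R, m) = 6 + 6*R
a(q) = 2/7 - q/7
Y = -1117 (Y = -1279 + (6 + 6*26) = -1279 + (6 + 156) = -1279 + 162 = -1117)
Y/2203 + 4287/a(22) = -1117/2203 + 4287/(2/7 - ⅐*22) = -1117*1/2203 + 4287/(2/7 - 22/7) = -1117/2203 + 4287/(-20/7) = -1117/2203 + 4287*(-7/20) = -1117/2203 - 30009/20 = -66132167/44060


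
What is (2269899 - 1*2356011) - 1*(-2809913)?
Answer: 2723801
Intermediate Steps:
(2269899 - 1*2356011) - 1*(-2809913) = (2269899 - 2356011) + 2809913 = -86112 + 2809913 = 2723801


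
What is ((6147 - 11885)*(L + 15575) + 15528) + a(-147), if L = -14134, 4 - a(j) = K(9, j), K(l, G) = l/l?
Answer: -8252927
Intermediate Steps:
K(l, G) = 1
a(j) = 3 (a(j) = 4 - 1*1 = 4 - 1 = 3)
((6147 - 11885)*(L + 15575) + 15528) + a(-147) = ((6147 - 11885)*(-14134 + 15575) + 15528) + 3 = (-5738*1441 + 15528) + 3 = (-8268458 + 15528) + 3 = -8252930 + 3 = -8252927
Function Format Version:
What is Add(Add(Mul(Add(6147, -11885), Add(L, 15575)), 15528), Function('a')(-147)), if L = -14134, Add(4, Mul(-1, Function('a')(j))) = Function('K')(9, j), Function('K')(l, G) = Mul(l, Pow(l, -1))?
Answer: -8252927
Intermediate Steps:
Function('K')(l, G) = 1
Function('a')(j) = 3 (Function('a')(j) = Add(4, Mul(-1, 1)) = Add(4, -1) = 3)
Add(Add(Mul(Add(6147, -11885), Add(L, 15575)), 15528), Function('a')(-147)) = Add(Add(Mul(Add(6147, -11885), Add(-14134, 15575)), 15528), 3) = Add(Add(Mul(-5738, 1441), 15528), 3) = Add(Add(-8268458, 15528), 3) = Add(-8252930, 3) = -8252927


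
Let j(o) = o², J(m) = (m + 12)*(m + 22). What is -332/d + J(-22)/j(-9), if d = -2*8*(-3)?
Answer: -83/12 ≈ -6.9167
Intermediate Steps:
J(m) = (12 + m)*(22 + m)
d = 48 (d = -16*(-3) = 48)
-332/d + J(-22)/j(-9) = -332/48 + (264 + (-22)² + 34*(-22))/((-9)²) = -332*1/48 + (264 + 484 - 748)/81 = -83/12 + 0*(1/81) = -83/12 + 0 = -83/12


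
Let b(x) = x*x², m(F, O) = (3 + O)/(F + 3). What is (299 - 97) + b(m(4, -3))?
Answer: 202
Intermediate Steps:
m(F, O) = (3 + O)/(3 + F)
b(x) = x³
(299 - 97) + b(m(4, -3)) = (299 - 97) + ((3 - 3)/(3 + 4))³ = 202 + (0/7)³ = 202 + ((⅐)*0)³ = 202 + 0³ = 202 + 0 = 202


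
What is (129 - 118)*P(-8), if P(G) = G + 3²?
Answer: 11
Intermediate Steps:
P(G) = 9 + G (P(G) = G + 9 = 9 + G)
(129 - 118)*P(-8) = (129 - 118)*(9 - 8) = 11*1 = 11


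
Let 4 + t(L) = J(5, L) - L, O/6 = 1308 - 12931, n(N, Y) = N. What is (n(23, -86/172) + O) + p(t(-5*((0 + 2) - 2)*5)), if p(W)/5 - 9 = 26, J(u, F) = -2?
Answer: -69540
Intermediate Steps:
O = -69738 (O = 6*(1308 - 12931) = 6*(-11623) = -69738)
t(L) = -6 - L (t(L) = -4 + (-2 - L) = -6 - L)
p(W) = 175 (p(W) = 45 + 5*26 = 45 + 130 = 175)
(n(23, -86/172) + O) + p(t(-5*((0 + 2) - 2)*5)) = (23 - 69738) + 175 = -69715 + 175 = -69540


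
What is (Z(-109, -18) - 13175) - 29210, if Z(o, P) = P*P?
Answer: -42061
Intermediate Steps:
Z(o, P) = P²
(Z(-109, -18) - 13175) - 29210 = ((-18)² - 13175) - 29210 = (324 - 13175) - 29210 = -12851 - 29210 = -42061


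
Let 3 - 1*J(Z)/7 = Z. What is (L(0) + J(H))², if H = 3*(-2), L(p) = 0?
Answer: 3969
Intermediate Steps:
H = -6
J(Z) = 21 - 7*Z
(L(0) + J(H))² = (0 + (21 - 7*(-6)))² = (0 + (21 + 42))² = (0 + 63)² = 63² = 3969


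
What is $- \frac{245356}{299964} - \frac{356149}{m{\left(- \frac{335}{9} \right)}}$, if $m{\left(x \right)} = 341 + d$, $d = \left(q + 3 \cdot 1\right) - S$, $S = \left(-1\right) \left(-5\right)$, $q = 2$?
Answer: $- \frac{26728886258}{25571931} \approx -1045.2$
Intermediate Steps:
$S = 5$
$d = 0$ ($d = \left(2 + 3 \cdot 1\right) - 5 = \left(2 + 3\right) - 5 = 5 - 5 = 0$)
$m{\left(x \right)} = 341$ ($m{\left(x \right)} = 341 + 0 = 341$)
$- \frac{245356}{299964} - \frac{356149}{m{\left(- \frac{335}{9} \right)}} = - \frac{245356}{299964} - \frac{356149}{341} = \left(-245356\right) \frac{1}{299964} - \frac{356149}{341} = - \frac{61339}{74991} - \frac{356149}{341} = - \frac{26728886258}{25571931}$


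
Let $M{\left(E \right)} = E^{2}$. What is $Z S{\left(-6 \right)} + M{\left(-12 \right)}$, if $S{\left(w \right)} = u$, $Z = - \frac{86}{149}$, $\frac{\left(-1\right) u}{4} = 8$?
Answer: $\frac{24208}{149} \approx 162.47$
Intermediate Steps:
$u = -32$ ($u = \left(-4\right) 8 = -32$)
$Z = - \frac{86}{149}$ ($Z = \left(-86\right) \frac{1}{149} = - \frac{86}{149} \approx -0.57718$)
$S{\left(w \right)} = -32$
$Z S{\left(-6 \right)} + M{\left(-12 \right)} = \left(- \frac{86}{149}\right) \left(-32\right) + \left(-12\right)^{2} = \frac{2752}{149} + 144 = \frac{24208}{149}$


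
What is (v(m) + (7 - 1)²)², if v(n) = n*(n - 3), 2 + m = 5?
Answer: 1296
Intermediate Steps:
m = 3 (m = -2 + 5 = 3)
v(n) = n*(-3 + n)
(v(m) + (7 - 1)²)² = (3*(-3 + 3) + (7 - 1)²)² = (3*0 + 6²)² = (0 + 36)² = 36² = 1296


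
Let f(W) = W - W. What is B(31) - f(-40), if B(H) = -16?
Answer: -16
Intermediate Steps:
f(W) = 0
B(31) - f(-40) = -16 - 1*0 = -16 + 0 = -16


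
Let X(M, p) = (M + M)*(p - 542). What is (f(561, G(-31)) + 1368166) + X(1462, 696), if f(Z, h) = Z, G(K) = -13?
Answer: 1819023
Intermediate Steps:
X(M, p) = 2*M*(-542 + p) (X(M, p) = (2*M)*(-542 + p) = 2*M*(-542 + p))
(f(561, G(-31)) + 1368166) + X(1462, 696) = (561 + 1368166) + 2*1462*(-542 + 696) = 1368727 + 2*1462*154 = 1368727 + 450296 = 1819023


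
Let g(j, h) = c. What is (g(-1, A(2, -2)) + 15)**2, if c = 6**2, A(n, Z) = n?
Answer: 2601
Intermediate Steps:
c = 36
g(j, h) = 36
(g(-1, A(2, -2)) + 15)**2 = (36 + 15)**2 = 51**2 = 2601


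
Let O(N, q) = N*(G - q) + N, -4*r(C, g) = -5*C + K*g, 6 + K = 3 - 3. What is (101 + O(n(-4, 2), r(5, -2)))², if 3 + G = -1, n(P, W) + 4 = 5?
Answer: 143641/16 ≈ 8977.6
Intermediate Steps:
K = -6 (K = -6 + (3 - 3) = -6 + 0 = -6)
n(P, W) = 1 (n(P, W) = -4 + 5 = 1)
G = -4 (G = -3 - 1 = -4)
r(C, g) = 3*g/2 + 5*C/4 (r(C, g) = -(-5*C - 6*g)/4 = -(-6*g - 5*C)/4 = 3*g/2 + 5*C/4)
O(N, q) = N + N*(-4 - q) (O(N, q) = N*(-4 - q) + N = N + N*(-4 - q))
(101 + O(n(-4, 2), r(5, -2)))² = (101 - 1*1*(3 + ((3/2)*(-2) + (5/4)*5)))² = (101 - 1*1*(3 + (-3 + 25/4)))² = (101 - 1*1*(3 + 13/4))² = (101 - 1*1*25/4)² = (101 - 25/4)² = (379/4)² = 143641/16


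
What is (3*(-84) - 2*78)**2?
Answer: 166464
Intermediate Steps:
(3*(-84) - 2*78)**2 = (-252 - 156)**2 = (-408)**2 = 166464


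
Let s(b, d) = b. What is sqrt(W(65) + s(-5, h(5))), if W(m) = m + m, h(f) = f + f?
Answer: 5*sqrt(5) ≈ 11.180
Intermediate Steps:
h(f) = 2*f
W(m) = 2*m
sqrt(W(65) + s(-5, h(5))) = sqrt(2*65 - 5) = sqrt(130 - 5) = sqrt(125) = 5*sqrt(5)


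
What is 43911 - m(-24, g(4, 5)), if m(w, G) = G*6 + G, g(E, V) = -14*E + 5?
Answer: 44268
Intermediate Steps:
g(E, V) = 5 - 14*E
m(w, G) = 7*G (m(w, G) = 6*G + G = 7*G)
43911 - m(-24, g(4, 5)) = 43911 - 7*(5 - 14*4) = 43911 - 7*(5 - 56) = 43911 - 7*(-51) = 43911 - 1*(-357) = 43911 + 357 = 44268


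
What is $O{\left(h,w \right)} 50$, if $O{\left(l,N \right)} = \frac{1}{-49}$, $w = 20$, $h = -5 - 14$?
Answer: $- \frac{50}{49} \approx -1.0204$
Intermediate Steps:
$h = -19$
$O{\left(l,N \right)} = - \frac{1}{49}$
$O{\left(h,w \right)} 50 = \left(- \frac{1}{49}\right) 50 = - \frac{50}{49}$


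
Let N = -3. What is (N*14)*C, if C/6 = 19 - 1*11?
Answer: -2016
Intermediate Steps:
C = 48 (C = 6*(19 - 1*11) = 6*(19 - 11) = 6*8 = 48)
(N*14)*C = -3*14*48 = -42*48 = -2016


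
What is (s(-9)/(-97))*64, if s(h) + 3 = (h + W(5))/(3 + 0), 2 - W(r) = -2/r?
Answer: 1664/485 ≈ 3.4309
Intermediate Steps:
W(r) = 2 + 2/r (W(r) = 2 - (-2)/r = 2 + 2/r)
s(h) = -11/5 + h/3 (s(h) = -3 + (h + (2 + 2/5))/(3 + 0) = -3 + (h + (2 + 2*(⅕)))/3 = -3 + (h + (2 + ⅖))*(⅓) = -3 + (h + 12/5)*(⅓) = -3 + (12/5 + h)*(⅓) = -3 + (⅘ + h/3) = -11/5 + h/3)
(s(-9)/(-97))*64 = ((-11/5 + (⅓)*(-9))/(-97))*64 = -(-11/5 - 3)/97*64 = -1/97*(-26/5)*64 = (26/485)*64 = 1664/485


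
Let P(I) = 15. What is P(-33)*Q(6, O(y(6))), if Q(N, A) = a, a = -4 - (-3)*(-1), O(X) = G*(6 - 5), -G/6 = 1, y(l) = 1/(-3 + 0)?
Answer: -105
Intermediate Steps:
y(l) = -⅓ (y(l) = 1/(-3) = -⅓)
G = -6 (G = -6*1 = -6)
O(X) = -6 (O(X) = -6*(6 - 5) = -6*1 = -6)
a = -7 (a = -4 - 3*1 = -4 - 3 = -7)
Q(N, A) = -7
P(-33)*Q(6, O(y(6))) = 15*(-7) = -105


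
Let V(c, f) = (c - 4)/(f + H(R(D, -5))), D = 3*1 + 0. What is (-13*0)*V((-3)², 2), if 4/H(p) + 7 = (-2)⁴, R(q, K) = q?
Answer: 0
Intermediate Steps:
D = 3 (D = 3 + 0 = 3)
H(p) = 4/9 (H(p) = 4/(-7 + (-2)⁴) = 4/(-7 + 16) = 4/9)
V(c, f) = (-4 + c)/(4/9 + f) (V(c, f) = (c - 4)/(f + 4/9) = (-4 + c)/(4/9 + f))
(-13*0)*V((-3)², 2) = (-13*0)*(9*(-4 + (-3)²)/(4 + 9*2)) = 0*(9*(-4 + 9)/(4 + 18)) = 0*(9*5/22) = 0*(9*(1/22)*5) = 0*(45/22) = 0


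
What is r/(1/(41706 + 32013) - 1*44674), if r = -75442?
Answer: 5561508798/3293322605 ≈ 1.6887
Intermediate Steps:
r/(1/(41706 + 32013) - 1*44674) = -75442/(1/(41706 + 32013) - 1*44674) = -75442/(1/73719 - 44674) = -75442/(-3293322605/73719) = -75442*(-73719/3293322605) = 5561508798/3293322605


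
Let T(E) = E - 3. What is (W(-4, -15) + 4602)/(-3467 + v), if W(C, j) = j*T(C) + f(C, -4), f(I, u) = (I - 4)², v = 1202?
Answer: -4771/2265 ≈ -2.1064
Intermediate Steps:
T(E) = -3 + E
f(I, u) = (-4 + I)²
W(C, j) = (-4 + C)² + j*(-3 + C) (W(C, j) = j*(-3 + C) + (-4 + C)² = (-4 + C)² + j*(-3 + C))
(W(-4, -15) + 4602)/(-3467 + v) = (((-4 - 4)² - 15*(-3 - 4)) + 4602)/(-3467 + 1202) = (((-8)² - 15*(-7)) + 4602)/(-2265) = ((64 + 105) + 4602)*(-1/2265) = (169 + 4602)*(-1/2265) = 4771*(-1/2265) = -4771/2265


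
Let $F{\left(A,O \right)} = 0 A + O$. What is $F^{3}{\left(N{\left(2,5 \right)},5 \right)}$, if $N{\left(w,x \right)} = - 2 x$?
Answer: $125$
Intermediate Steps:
$F{\left(A,O \right)} = O$ ($F{\left(A,O \right)} = 0 + O = O$)
$F^{3}{\left(N{\left(2,5 \right)},5 \right)} = 5^{3} = 125$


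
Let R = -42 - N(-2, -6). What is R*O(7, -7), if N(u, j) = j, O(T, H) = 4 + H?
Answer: 108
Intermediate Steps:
R = -36 (R = -42 - 1*(-6) = -42 + 6 = -36)
R*O(7, -7) = -36*(4 - 7) = -36*(-3) = 108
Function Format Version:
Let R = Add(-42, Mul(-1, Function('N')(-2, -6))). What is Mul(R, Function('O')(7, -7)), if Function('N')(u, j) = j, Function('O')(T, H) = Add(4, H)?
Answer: 108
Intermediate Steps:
R = -36 (R = Add(-42, Mul(-1, -6)) = Add(-42, 6) = -36)
Mul(R, Function('O')(7, -7)) = Mul(-36, Add(4, -7)) = Mul(-36, -3) = 108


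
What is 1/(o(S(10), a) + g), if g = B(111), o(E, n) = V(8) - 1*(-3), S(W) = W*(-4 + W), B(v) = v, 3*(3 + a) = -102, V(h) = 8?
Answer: 1/122 ≈ 0.0081967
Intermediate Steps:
a = -37 (a = -3 + (⅓)*(-102) = -3 - 34 = -37)
o(E, n) = 11 (o(E, n) = 8 - 1*(-3) = 8 + 3 = 11)
g = 111
1/(o(S(10), a) + g) = 1/(11 + 111) = 1/122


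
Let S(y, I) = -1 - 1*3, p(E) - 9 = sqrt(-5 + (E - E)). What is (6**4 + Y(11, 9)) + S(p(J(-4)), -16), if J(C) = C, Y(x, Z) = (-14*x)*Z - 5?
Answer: -99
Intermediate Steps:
Y(x, Z) = -5 - 14*Z*x (Y(x, Z) = -14*Z*x - 5 = -5 - 14*Z*x)
p(E) = 9 + I*sqrt(5) (p(E) = 9 + sqrt(-5 + (E - E)) = 9 + sqrt(-5 + 0) = 9 + sqrt(-5) = 9 + I*sqrt(5))
S(y, I) = -4 (S(y, I) = -1 - 3 = -4)
(6**4 + Y(11, 9)) + S(p(J(-4)), -16) = (6**4 + (-5 - 14*9*11)) - 4 = (1296 + (-5 - 1386)) - 4 = (1296 - 1391) - 4 = -95 - 4 = -99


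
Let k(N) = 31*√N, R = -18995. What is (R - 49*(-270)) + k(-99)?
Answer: -5765 + 93*I*√11 ≈ -5765.0 + 308.45*I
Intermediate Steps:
(R - 49*(-270)) + k(-99) = (-18995 - 49*(-270)) + 31*√(-99) = (-18995 + 13230) + 31*(3*I*√11) = -5765 + 93*I*√11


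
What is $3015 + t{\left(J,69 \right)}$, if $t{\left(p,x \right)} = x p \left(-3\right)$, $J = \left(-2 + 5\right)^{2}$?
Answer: $1152$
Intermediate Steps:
$J = 9$ ($J = 3^{2} = 9$)
$t{\left(p,x \right)} = - 3 p x$ ($t{\left(p,x \right)} = p x \left(-3\right) = - 3 p x$)
$3015 + t{\left(J,69 \right)} = 3015 - 27 \cdot 69 = 3015 - 1863 = 1152$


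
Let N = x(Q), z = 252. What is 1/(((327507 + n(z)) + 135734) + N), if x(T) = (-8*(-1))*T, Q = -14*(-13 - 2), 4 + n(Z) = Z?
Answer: 1/465169 ≈ 2.1498e-6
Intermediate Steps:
n(Z) = -4 + Z
Q = 210 (Q = -14*(-15) = 210)
x(T) = 8*T
N = 1680 (N = 8*210 = 1680)
1/(((327507 + n(z)) + 135734) + N) = 1/(((327507 + (-4 + 252)) + 135734) + 1680) = 1/(((327507 + 248) + 135734) + 1680) = 1/((327755 + 135734) + 1680) = 1/(463489 + 1680) = 1/465169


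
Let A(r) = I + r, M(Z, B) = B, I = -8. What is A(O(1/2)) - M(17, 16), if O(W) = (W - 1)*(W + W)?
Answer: -49/2 ≈ -24.500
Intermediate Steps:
O(W) = 2*W*(-1 + W) (O(W) = (-1 + W)*(2*W) = 2*W*(-1 + W))
A(r) = -8 + r
A(O(1/2)) - M(17, 16) = (-8 + 2*(-1 + 1/2)/2) - 1*16 = (-8 + 2*(1/2)*(-1 + 1/2)) - 16 = (-8 + 2*(1/2)*(-1/2)) - 16 = (-8 - 1/2) - 16 = -17/2 - 16 = -49/2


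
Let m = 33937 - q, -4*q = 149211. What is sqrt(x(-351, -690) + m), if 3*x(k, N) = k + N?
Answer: sqrt(283571)/2 ≈ 266.26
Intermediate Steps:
q = -149211/4 (q = -1/4*149211 = -149211/4 ≈ -37303.)
x(k, N) = N/3 + k/3 (x(k, N) = (k + N)/3 = (N + k)/3 = N/3 + k/3)
m = 284959/4 (m = 33937 - 1*(-149211/4) = 33937 + 149211/4 = 284959/4 ≈ 71240.)
sqrt(x(-351, -690) + m) = sqrt(((1/3)*(-690) + (1/3)*(-351)) + 284959/4) = sqrt((-230 - 117) + 284959/4) = sqrt(-347 + 284959/4) = sqrt(283571/4) = sqrt(283571)/2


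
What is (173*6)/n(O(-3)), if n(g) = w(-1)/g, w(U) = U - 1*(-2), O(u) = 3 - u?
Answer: 6228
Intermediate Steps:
w(U) = 2 + U (w(U) = U + 2 = 2 + U)
n(g) = 1/g (n(g) = (2 - 1)/g = 1/g)
(173*6)/n(O(-3)) = (173*6)/(1/(3 - 1*(-3))) = 1038/(1/(3 + 3)) = 1038/(1/6) = 1038/(⅙) = 1038*6 = 6228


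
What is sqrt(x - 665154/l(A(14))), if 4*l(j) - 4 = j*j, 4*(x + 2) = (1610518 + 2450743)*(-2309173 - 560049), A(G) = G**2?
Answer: 11*I*sqrt(8884529237802740830)/19210 ≈ 1.7068e+6*I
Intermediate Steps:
x = -5826329704475/2 (x = -2 + ((1610518 + 2450743)*(-2309173 - 560049))/4 = -2 + (4061261*(-2869222))/4 = -2 + (1/4)*(-11652659408942) = -2 - 5826329704471/2 = -5826329704475/2 ≈ -2.9132e+12)
l(j) = 1 + j**2/4 (l(j) = 1 + (j*j)/4 = 1 + j**2/4)
sqrt(x - 665154/l(A(14))) = sqrt(-5826329704475/2 - 665154/(1 + (14**2)**2/4)) = sqrt(-5826329704475/2 - 665154/(1 + (1/4)*196**2)) = sqrt(-5826329704475/2 - 665154/(1 + (1/4)*38416)) = sqrt(-5826329704475/2 - 665154/(1 + 9604)) = sqrt(-5826329704475/2 - 665154/9605) = sqrt(-55961896812812683/19210) = 11*I*sqrt(8884529237802740830)/19210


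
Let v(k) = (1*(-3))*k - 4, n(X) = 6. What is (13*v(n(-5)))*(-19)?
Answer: 5434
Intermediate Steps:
v(k) = -4 - 3*k (v(k) = -3*k - 4 = -4 - 3*k)
(13*v(n(-5)))*(-19) = (13*(-4 - 3*6))*(-19) = (13*(-4 - 18))*(-19) = (13*(-22))*(-19) = -286*(-19) = 5434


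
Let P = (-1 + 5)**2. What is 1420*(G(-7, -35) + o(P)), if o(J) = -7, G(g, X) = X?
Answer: -59640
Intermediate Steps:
P = 16 (P = 4**2 = 16)
1420*(G(-7, -35) + o(P)) = 1420*(-35 - 7) = 1420*(-42) = -59640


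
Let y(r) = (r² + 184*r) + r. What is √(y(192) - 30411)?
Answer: √41973 ≈ 204.87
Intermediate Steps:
y(r) = r² + 185*r
√(y(192) - 30411) = √(192*(185 + 192) - 30411) = √(192*377 - 30411) = √(72384 - 30411) = √41973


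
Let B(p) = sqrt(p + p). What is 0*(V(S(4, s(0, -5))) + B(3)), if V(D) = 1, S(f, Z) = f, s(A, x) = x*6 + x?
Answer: 0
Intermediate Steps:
s(A, x) = 7*x (s(A, x) = 6*x + x = 7*x)
B(p) = sqrt(2)*sqrt(p) (B(p) = sqrt(2*p) = sqrt(2)*sqrt(p))
0*(V(S(4, s(0, -5))) + B(3)) = 0*(1 + sqrt(2)*sqrt(3)) = 0*(1 + sqrt(6)) = 0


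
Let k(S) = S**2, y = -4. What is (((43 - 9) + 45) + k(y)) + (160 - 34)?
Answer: 221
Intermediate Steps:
(((43 - 9) + 45) + k(y)) + (160 - 34) = (((43 - 9) + 45) + (-4)**2) + (160 - 34) = ((34 + 45) + 16) + 126 = (79 + 16) + 126 = 95 + 126 = 221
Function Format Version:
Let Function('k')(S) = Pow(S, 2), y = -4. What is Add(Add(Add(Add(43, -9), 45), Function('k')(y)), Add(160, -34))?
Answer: 221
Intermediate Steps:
Add(Add(Add(Add(43, -9), 45), Function('k')(y)), Add(160, -34)) = Add(Add(Add(Add(43, -9), 45), Pow(-4, 2)), Add(160, -34)) = Add(Add(Add(34, 45), 16), 126) = Add(Add(79, 16), 126) = Add(95, 126) = 221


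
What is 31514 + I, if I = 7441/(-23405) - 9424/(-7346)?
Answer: 2709233282977/85966565 ≈ 31515.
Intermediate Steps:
I = 82953567/85966565 (I = 7441*(-1/23405) - 9424*(-1/7346) = -7441/23405 + 4712/3673 = 82953567/85966565 ≈ 0.96495)
31514 + I = 31514 + 82953567/85966565 = 2709233282977/85966565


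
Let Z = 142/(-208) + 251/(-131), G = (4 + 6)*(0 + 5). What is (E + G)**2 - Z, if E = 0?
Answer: 34095405/13624 ≈ 2502.6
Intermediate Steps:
G = 50 (G = 10*5 = 50)
Z = -35405/13624 (Z = 142*(-1/208) + 251*(-1/131) = -71/104 - 251/131 = -35405/13624 ≈ -2.5987)
(E + G)**2 - Z = (0 + 50)**2 - 1*(-35405/13624) = 50**2 + 35405/13624 = 2500 + 35405/13624 = 34095405/13624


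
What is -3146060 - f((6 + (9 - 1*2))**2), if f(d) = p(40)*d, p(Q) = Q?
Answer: -3152820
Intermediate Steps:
f(d) = 40*d
-3146060 - f((6 + (9 - 1*2))**2) = -3146060 - 40*(6 + (9 - 1*2))**2 = -3146060 - 40*(6 + (9 - 2))**2 = -3146060 - 40*(6 + 7)**2 = -3146060 - 40*13**2 = -3146060 - 40*169 = -3146060 - 1*6760 = -3146060 - 6760 = -3152820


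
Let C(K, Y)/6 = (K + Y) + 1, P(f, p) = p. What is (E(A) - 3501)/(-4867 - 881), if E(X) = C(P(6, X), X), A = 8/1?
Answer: 1133/1916 ≈ 0.59134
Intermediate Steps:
C(K, Y) = 6 + 6*K + 6*Y (C(K, Y) = 6*((K + Y) + 1) = 6*(1 + K + Y) = 6 + 6*K + 6*Y)
A = 8 (A = 8*1 = 8)
E(X) = 6 + 12*X (E(X) = 6 + 6*X + 6*X = 6 + 12*X)
(E(A) - 3501)/(-4867 - 881) = ((6 + 12*8) - 3501)/(-4867 - 881) = ((6 + 96) - 3501)/(-5748) = (102 - 3501)*(-1/5748) = -3399*(-1/5748) = 1133/1916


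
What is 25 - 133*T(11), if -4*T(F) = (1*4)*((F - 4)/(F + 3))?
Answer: 183/2 ≈ 91.500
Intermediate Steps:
T(F) = -(-4 + F)/(3 + F) (T(F) = -1*4*(F - 4)/(F + 3)/4 = -(-4 + F)/(3 + F))
25 - 133*T(11) = 25 - 133*(4 - 1*11)/(3 + 11) = 25 - 133*(4 - 11)/14 = 25 - 19*(-7)/2 = 25 - 133*(-½) = 25 + 133/2 = 183/2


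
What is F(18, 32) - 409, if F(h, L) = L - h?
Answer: -395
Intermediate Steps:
F(18, 32) - 409 = (32 - 1*18) - 409 = (32 - 18) - 409 = 14 - 409 = -395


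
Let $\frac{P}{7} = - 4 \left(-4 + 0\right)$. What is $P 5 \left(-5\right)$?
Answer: $-2800$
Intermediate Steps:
$P = 112$ ($P = 7 \left(- 4 \left(-4 + 0\right)\right) = 7 \left(\left(-4\right) \left(-4\right)\right) = 7 \cdot 16 = 112$)
$P 5 \left(-5\right) = 112 \cdot 5 \left(-5\right) = 560 \left(-5\right) = -2800$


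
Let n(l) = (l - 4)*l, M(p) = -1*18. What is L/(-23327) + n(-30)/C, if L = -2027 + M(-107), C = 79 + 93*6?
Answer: 25096205/14859299 ≈ 1.6889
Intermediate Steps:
M(p) = -18
C = 637 (C = 79 + 558 = 637)
L = -2045 (L = -2027 - 18 = -2045)
n(l) = l*(-4 + l) (n(l) = (-4 + l)*l = l*(-4 + l))
L/(-23327) + n(-30)/C = -2045/(-23327) - 30*(-4 - 30)/637 = -2045*(-1/23327) - 30*(-34)*(1/637) = 2045/23327 + 1020*(1/637) = 2045/23327 + 1020/637 = 25096205/14859299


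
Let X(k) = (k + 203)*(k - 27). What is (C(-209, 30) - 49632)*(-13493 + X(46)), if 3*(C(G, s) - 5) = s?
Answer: 434744154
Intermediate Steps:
X(k) = (-27 + k)*(203 + k) (X(k) = (203 + k)*(-27 + k) = (-27 + k)*(203 + k))
C(G, s) = 5 + s/3
(C(-209, 30) - 49632)*(-13493 + X(46)) = ((5 + (⅓)*30) - 49632)*(-13493 + (-5481 + 46² + 176*46)) = ((5 + 10) - 49632)*(-13493 + (-5481 + 2116 + 8096)) = (15 - 49632)*(-13493 + 4731) = -49617*(-8762) = 434744154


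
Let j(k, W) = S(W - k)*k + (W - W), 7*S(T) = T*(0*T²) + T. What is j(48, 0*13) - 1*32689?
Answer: -231127/7 ≈ -33018.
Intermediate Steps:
S(T) = T/7 (S(T) = (T*(0*T²) + T)/7 = (T*0 + T)/7 = (0 + T)/7 = T/7)
j(k, W) = k*(-k/7 + W/7) (j(k, W) = ((W - k)/7)*k + (W - W) = (-k/7 + W/7)*k + 0 = k*(-k/7 + W/7) + 0 = k*(-k/7 + W/7))
j(48, 0*13) - 1*32689 = (⅐)*48*(0*13 - 1*48) - 1*32689 = (⅐)*48*(0 - 48) - 32689 = (⅐)*48*(-48) - 32689 = -2304/7 - 32689 = -231127/7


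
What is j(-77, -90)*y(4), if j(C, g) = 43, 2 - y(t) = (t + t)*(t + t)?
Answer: -2666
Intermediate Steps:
y(t) = 2 - 4*t² (y(t) = 2 - (t + t)*(t + t) = 2 - 2*t*2*t = 2 - 4*t²)
j(-77, -90)*y(4) = 43*(2 - 4*4²) = 43*(2 - 4*16) = 43*(2 - 64) = 43*(-62) = -2666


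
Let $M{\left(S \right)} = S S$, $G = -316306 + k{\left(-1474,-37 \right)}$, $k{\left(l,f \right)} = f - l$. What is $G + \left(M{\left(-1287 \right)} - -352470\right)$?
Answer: $1693970$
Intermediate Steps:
$G = -314869$ ($G = -316306 - -1437 = -316306 + \left(-37 + 1474\right) = -316306 + 1437 = -314869$)
$M{\left(S \right)} = S^{2}$
$G + \left(M{\left(-1287 \right)} - -352470\right) = -314869 + \left(\left(-1287\right)^{2} - -352470\right) = -314869 + \left(1656369 + 352470\right) = -314869 + 2008839 = 1693970$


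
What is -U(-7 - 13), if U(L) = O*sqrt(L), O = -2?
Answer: 4*I*sqrt(5) ≈ 8.9443*I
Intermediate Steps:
U(L) = -2*sqrt(L)
-U(-7 - 13) = -(-2)*sqrt(-7 - 13) = -(-2)*sqrt(-20) = -(-2)*2*I*sqrt(5) = -(-4)*I*sqrt(5) = 4*I*sqrt(5)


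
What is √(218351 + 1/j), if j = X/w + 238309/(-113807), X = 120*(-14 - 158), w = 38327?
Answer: 6*√799716110449628716844187/11482645523 ≈ 467.28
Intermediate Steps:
X = -20640 (X = 120*(-172) = -20640)
j = -11482645523/4361880889 (j = -20640/38327 + 238309/(-113807) = -20640*1/38327 + 238309*(-1/113807) = -20640/38327 - 238309/113807 = -11482645523/4361880889 ≈ -2.6325)
√(218351 + 1/j) = √(218351 + 1/(-11482645523/4361880889)) = √(218351 - 4361880889/11482645523) = √(2507242770711684/11482645523) = 6*√799716110449628716844187/11482645523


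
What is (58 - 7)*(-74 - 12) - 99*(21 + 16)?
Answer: -8049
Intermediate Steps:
(58 - 7)*(-74 - 12) - 99*(21 + 16) = 51*(-86) - 99*37 = -4386 - 3663 = -8049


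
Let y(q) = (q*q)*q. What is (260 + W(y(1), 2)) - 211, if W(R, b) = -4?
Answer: 45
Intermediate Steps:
y(q) = q**3 (y(q) = q**2*q = q**3)
(260 + W(y(1), 2)) - 211 = (260 - 4) - 211 = 256 - 211 = 45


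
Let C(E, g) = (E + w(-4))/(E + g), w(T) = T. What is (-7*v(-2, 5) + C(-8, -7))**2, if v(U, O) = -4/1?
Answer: 20736/25 ≈ 829.44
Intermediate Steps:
v(U, O) = -4 (v(U, O) = -4*1 = -4)
C(E, g) = (-4 + E)/(E + g) (C(E, g) = (E - 4)/(E + g) = (-4 + E)/(E + g))
(-7*v(-2, 5) + C(-8, -7))**2 = (-7*(-4) + (-4 - 8)/(-8 - 7))**2 = (28 - 12/(-15))**2 = (28 - 1/15*(-12))**2 = (28 + 4/5)**2 = (144/5)**2 = 20736/25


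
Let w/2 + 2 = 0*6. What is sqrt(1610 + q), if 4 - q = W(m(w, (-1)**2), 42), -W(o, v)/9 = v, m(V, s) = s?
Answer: 2*sqrt(498) ≈ 44.632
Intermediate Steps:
w = -4 (w = -4 + 2*(0*6) = -4 + 2*0 = -4 + 0 = -4)
W(o, v) = -9*v
q = 382 (q = 4 - (-9)*42 = 4 - 1*(-378) = 4 + 378 = 382)
sqrt(1610 + q) = sqrt(1610 + 382) = sqrt(1992) = 2*sqrt(498)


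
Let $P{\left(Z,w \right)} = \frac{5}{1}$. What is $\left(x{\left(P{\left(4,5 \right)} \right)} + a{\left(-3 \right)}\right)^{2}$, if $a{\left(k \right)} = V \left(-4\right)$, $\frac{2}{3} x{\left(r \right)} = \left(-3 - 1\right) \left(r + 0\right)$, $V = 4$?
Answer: $2116$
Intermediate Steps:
$P{\left(Z,w \right)} = 5$ ($P{\left(Z,w \right)} = 5 \cdot 1 = 5$)
$x{\left(r \right)} = - 6 r$ ($x{\left(r \right)} = \frac{3 \left(-3 - 1\right) \left(r + 0\right)}{2} = \frac{3 \left(- 4 r\right)}{2} = - 6 r$)
$a{\left(k \right)} = -16$ ($a{\left(k \right)} = 4 \left(-4\right) = -16$)
$\left(x{\left(P{\left(4,5 \right)} \right)} + a{\left(-3 \right)}\right)^{2} = \left(\left(-6\right) 5 - 16\right)^{2} = \left(-30 - 16\right)^{2} = \left(-46\right)^{2} = 2116$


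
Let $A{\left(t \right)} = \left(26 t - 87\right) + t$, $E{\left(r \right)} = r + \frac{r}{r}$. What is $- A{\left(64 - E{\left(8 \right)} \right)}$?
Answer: $-1398$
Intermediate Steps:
$E{\left(r \right)} = 1 + r$ ($E{\left(r \right)} = r + 1 = 1 + r$)
$A{\left(t \right)} = -87 + 27 t$ ($A{\left(t \right)} = \left(-87 + 26 t\right) + t = -87 + 27 t$)
$- A{\left(64 - E{\left(8 \right)} \right)} = - (-87 + 27 \left(64 - \left(1 + 8\right)\right)) = - (-87 + 27 \left(64 - 9\right)) = - (-87 + 27 \cdot 55) = - (-87 + 1485) = \left(-1\right) 1398 = -1398$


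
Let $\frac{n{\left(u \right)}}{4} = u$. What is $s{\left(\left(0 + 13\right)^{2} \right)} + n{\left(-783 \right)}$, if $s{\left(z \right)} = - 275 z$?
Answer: $-49607$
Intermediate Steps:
$n{\left(u \right)} = 4 u$
$s{\left(\left(0 + 13\right)^{2} \right)} + n{\left(-783 \right)} = - 275 \left(0 + 13\right)^{2} + 4 \left(-783\right) = - 275 \cdot 13^{2} - 3132 = \left(-275\right) 169 - 3132 = -46475 - 3132 = -49607$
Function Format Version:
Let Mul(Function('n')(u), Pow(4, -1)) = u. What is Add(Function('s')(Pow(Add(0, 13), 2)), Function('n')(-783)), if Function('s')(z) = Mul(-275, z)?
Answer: -49607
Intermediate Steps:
Function('n')(u) = Mul(4, u)
Add(Function('s')(Pow(Add(0, 13), 2)), Function('n')(-783)) = Add(Mul(-275, Pow(Add(0, 13), 2)), Mul(4, -783)) = Add(Mul(-275, Pow(13, 2)), -3132) = Add(Mul(-275, 169), -3132) = Add(-46475, -3132) = -49607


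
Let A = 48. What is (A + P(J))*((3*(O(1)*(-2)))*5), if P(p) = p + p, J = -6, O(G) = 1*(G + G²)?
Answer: -2160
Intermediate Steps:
O(G) = G + G²
P(p) = 2*p
(A + P(J))*((3*(O(1)*(-2)))*5) = (48 + 2*(-6))*((3*((1*(1 + 1))*(-2)))*5) = (48 - 12)*((3*((1*2)*(-2)))*5) = 36*((3*(2*(-2)))*5) = 36*((3*(-4))*5) = 36*(-12*5) = 36*(-60) = -2160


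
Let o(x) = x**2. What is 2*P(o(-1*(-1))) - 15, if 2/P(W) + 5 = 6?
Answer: -11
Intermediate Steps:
P(W) = 2 (P(W) = 2/(-5 + 6) = 2/1 = 2*1 = 2)
2*P(o(-1*(-1))) - 15 = 2*2 - 15 = 4 - 15 = -11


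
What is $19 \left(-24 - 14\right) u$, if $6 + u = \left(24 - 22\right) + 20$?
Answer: $-11552$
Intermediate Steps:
$u = 16$ ($u = -6 + \left(\left(24 - 22\right) + 20\right) = -6 + \left(2 + 20\right) = -6 + 22 = 16$)
$19 \left(-24 - 14\right) u = 19 \left(-24 - 14\right) 16 = 19 \left(-38\right) 16 = \left(-722\right) 16 = -11552$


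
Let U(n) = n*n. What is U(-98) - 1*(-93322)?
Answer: 102926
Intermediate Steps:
U(n) = n**2
U(-98) - 1*(-93322) = (-98)**2 - 1*(-93322) = 9604 + 93322 = 102926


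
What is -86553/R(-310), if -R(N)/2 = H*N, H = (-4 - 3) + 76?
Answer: -28851/14260 ≈ -2.0232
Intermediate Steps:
H = 69 (H = -7 + 76 = 69)
R(N) = -138*N
-86553/R(-310) = -86553/((-138*(-310))) = -86553/42780 = -86553*1/42780 = -28851/14260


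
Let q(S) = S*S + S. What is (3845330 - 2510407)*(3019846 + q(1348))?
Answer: 6458755281054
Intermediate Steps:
q(S) = S + S² (q(S) = S² + S = S + S²)
(3845330 - 2510407)*(3019846 + q(1348)) = (3845330 - 2510407)*(3019846 + 1348*(1 + 1348)) = 1334923*(3019846 + 1348*1349) = 1334923*(3019846 + 1818452) = 1334923*4838298 = 6458755281054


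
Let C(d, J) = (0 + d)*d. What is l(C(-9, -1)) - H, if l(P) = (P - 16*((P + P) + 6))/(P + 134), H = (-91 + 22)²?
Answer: -1026222/215 ≈ -4773.1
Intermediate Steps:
C(d, J) = d² (C(d, J) = d*d = d²)
H = 4761 (H = (-69)² = 4761)
l(P) = (-96 - 31*P)/(134 + P) (l(P) = (P - 16*(2*P + 6))/(134 + P) = (P - 16*(6 + 2*P))/(134 + P) = (P + (-96 - 32*P))/(134 + P) = (-96 - 31*P)/(134 + P))
l(C(-9, -1)) - H = (-96 - 31*(-9)²)/(134 + (-9)²) - 1*4761 = (-96 - 31*81)/(134 + 81) - 4761 = (-96 - 2511)/215 - 4761 = (1/215)*(-2607) - 4761 = -2607/215 - 4761 = -1026222/215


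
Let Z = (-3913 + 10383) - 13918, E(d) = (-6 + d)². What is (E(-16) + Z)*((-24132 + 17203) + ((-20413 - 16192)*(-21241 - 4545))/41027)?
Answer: -4593596792908/41027 ≈ -1.1197e+8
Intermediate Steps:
Z = -7448 (Z = 6470 - 13918 = -7448)
(E(-16) + Z)*((-24132 + 17203) + ((-20413 - 16192)*(-21241 - 4545))/41027) = ((-6 - 16)² - 7448)*((-24132 + 17203) + ((-20413 - 16192)*(-21241 - 4545))/41027) = ((-22)² - 7448)*(-6929 - 36605*(-25786)*(1/41027)) = (484 - 7448)*(-6929 + 943896530*(1/41027)) = -6964*(-6929 + 943896530/41027) = -6964*659620447/41027 = -4593596792908/41027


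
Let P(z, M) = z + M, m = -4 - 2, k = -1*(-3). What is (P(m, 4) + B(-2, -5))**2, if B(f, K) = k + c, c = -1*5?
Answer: 16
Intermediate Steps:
k = 3
m = -6
c = -5
B(f, K) = -2 (B(f, K) = 3 - 5 = -2)
P(z, M) = M + z
(P(m, 4) + B(-2, -5))**2 = ((4 - 6) - 2)**2 = (-2 - 2)**2 = (-4)**2 = 16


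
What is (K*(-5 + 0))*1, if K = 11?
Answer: -55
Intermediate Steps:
(K*(-5 + 0))*1 = (11*(-5 + 0))*1 = (11*(-5))*1 = -55*1 = -55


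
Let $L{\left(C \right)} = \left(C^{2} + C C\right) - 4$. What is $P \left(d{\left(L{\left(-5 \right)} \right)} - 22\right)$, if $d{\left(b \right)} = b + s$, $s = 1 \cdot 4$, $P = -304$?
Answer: $-8512$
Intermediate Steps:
$L{\left(C \right)} = -4 + 2 C^{2}$ ($L{\left(C \right)} = \left(C^{2} + C^{2}\right) - 4 = 2 C^{2} - 4 = -4 + 2 C^{2}$)
$s = 4$
$d{\left(b \right)} = 4 + b$ ($d{\left(b \right)} = b + 4 = 4 + b$)
$P \left(d{\left(L{\left(-5 \right)} \right)} - 22\right) = - 304 \left(\left(4 - \left(4 - 2 \left(-5\right)^{2}\right)\right) - 22\right) = - 304 \left(\left(4 + \left(-4 + 2 \cdot 25\right)\right) - 22\right) = - 304 \left(\left(4 + \left(-4 + 50\right)\right) - 22\right) = - 304 \left(\left(4 + 46\right) - 22\right) = - 304 \left(50 - 22\right) = \left(-304\right) 28 = -8512$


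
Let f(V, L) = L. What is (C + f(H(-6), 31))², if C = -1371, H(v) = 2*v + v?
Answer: 1795600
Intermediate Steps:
H(v) = 3*v
(C + f(H(-6), 31))² = (-1371 + 31)² = (-1340)² = 1795600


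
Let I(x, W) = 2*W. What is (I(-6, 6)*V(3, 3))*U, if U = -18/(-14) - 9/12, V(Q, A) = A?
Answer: 135/7 ≈ 19.286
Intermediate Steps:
U = 15/28 (U = -18*(-1/14) - 9*1/12 = 9/7 - 3/4 = 15/28 ≈ 0.53571)
(I(-6, 6)*V(3, 3))*U = ((2*6)*3)*(15/28) = (12*3)*(15/28) = 36*(15/28) = 135/7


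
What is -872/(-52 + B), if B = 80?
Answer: -218/7 ≈ -31.143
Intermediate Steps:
-872/(-52 + B) = -872/(-52 + 80) = -872/28 = -872*1/28 = -218/7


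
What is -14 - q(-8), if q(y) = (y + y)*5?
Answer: 66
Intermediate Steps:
q(y) = 10*y (q(y) = (2*y)*5 = 10*y)
-14 - q(-8) = -14 - 10*(-8) = -14 - 1*(-80) = -14 + 80 = 66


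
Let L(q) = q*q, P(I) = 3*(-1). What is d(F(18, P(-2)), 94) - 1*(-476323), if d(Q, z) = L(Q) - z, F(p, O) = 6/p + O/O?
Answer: 4286077/9 ≈ 4.7623e+5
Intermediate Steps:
P(I) = -3
L(q) = q²
F(p, O) = 1 + 6/p (F(p, O) = 6/p + 1 = 1 + 6/p)
d(Q, z) = Q² - z
d(F(18, P(-2)), 94) - 1*(-476323) = (((6 + 18)/18)² - 1*94) - 1*(-476323) = (((1/18)*24)² - 94) + 476323 = ((4/3)² - 94) + 476323 = (16/9 - 94) + 476323 = -830/9 + 476323 = 4286077/9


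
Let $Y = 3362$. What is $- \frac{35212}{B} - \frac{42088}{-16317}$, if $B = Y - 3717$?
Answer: $\frac{589495444}{5792535} \approx 101.77$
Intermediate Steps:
$B = -355$ ($B = 3362 - 3717 = -355$)
$- \frac{35212}{B} - \frac{42088}{-16317} = - \frac{35212}{-355} - \frac{42088}{-16317} = \left(-35212\right) \left(- \frac{1}{355}\right) - - \frac{42088}{16317} = \frac{35212}{355} + \frac{42088}{16317} = \frac{589495444}{5792535}$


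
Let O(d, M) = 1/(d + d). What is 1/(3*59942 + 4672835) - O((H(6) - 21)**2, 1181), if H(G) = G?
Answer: -4852211/2183697450 ≈ -0.0022220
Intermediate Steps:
O(d, M) = 1/(2*d)
1/(3*59942 + 4672835) - O((H(6) - 21)**2, 1181) = 1/(3*59942 + 4672835) - 1/(2*((6 - 21)**2)) = 1/(179826 + 4672835) - 1/(2*((-15)**2)) = 1/4852661 - 1/(2*225) = 1/4852661 - 1*1/450 = 1/4852661 - 1/450 = -4852211/2183697450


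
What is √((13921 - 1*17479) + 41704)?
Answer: √38146 ≈ 195.31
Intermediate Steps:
√((13921 - 1*17479) + 41704) = √((13921 - 17479) + 41704) = √(-3558 + 41704) = √38146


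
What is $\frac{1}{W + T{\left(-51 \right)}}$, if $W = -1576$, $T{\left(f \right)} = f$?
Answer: $- \frac{1}{1627} \approx -0.00061463$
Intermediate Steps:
$\frac{1}{W + T{\left(-51 \right)}} = \frac{1}{-1576 - 51} = \frac{1}{-1627} = - \frac{1}{1627}$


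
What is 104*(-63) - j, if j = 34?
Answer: -6586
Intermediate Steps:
104*(-63) - j = 104*(-63) - 1*34 = -6552 - 34 = -6586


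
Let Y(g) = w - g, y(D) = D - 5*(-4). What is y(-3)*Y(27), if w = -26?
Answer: -901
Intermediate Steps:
y(D) = 20 + D (y(D) = D + 20 = 20 + D)
Y(g) = -26 - g
y(-3)*Y(27) = (20 - 3)*(-26 - 1*27) = 17*(-26 - 27) = 17*(-53) = -901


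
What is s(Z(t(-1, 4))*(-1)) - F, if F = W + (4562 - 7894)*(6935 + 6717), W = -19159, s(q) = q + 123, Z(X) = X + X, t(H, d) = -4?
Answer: 45507754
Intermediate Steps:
Z(X) = 2*X
s(q) = 123 + q
F = -45507623 (F = -19159 + (4562 - 7894)*(6935 + 6717) = -19159 - 3332*13652 = -19159 - 45488464 = -45507623)
s(Z(t(-1, 4))*(-1)) - F = (123 + (2*(-4))*(-1)) - 1*(-45507623) = (123 - 8*(-1)) + 45507623 = (123 + 8) + 45507623 = 131 + 45507623 = 45507754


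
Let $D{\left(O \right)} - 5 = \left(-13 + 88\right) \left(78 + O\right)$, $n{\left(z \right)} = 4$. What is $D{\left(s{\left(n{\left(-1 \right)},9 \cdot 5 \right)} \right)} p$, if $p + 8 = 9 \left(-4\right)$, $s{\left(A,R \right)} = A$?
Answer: $-270820$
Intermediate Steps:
$D{\left(O \right)} = 5855 + 75 O$ ($D{\left(O \right)} = 5 + \left(-13 + 88\right) \left(78 + O\right) = 5 + 75 \left(78 + O\right) = 5 + \left(5850 + 75 O\right) = 5855 + 75 O$)
$p = -44$ ($p = -8 + 9 \left(-4\right) = -8 - 36 = -44$)
$D{\left(s{\left(n{\left(-1 \right)},9 \cdot 5 \right)} \right)} p = \left(5855 + 75 \cdot 4\right) \left(-44\right) = \left(5855 + 300\right) \left(-44\right) = 6155 \left(-44\right) = -270820$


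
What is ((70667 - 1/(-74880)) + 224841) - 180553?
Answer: 8607830401/74880 ≈ 1.1496e+5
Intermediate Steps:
((70667 - 1/(-74880)) + 224841) - 180553 = ((70667 - 1*(-1/74880)) + 224841) - 180553 = ((70667 + 1/74880) + 224841) - 180553 = (5291544961/74880 + 224841) - 180553 = 22127639041/74880 - 180553 = 8607830401/74880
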